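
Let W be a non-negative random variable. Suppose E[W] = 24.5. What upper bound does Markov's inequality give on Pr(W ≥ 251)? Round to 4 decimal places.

Markov's inequality: for a non-negative random variable, Pr(W ≥ a) ≤ E[W]/a.
Here E[W] = 24.5 and a = 251, so the bound is 24.5/251 = 0.0976.

0.0976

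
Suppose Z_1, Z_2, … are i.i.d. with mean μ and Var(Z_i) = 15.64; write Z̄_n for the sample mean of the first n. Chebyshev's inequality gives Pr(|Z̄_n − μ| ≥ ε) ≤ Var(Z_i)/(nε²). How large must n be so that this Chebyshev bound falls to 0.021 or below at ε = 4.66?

35

Require 15.64/(n·4.66²) ≤ 0.021, i.e. n ≥ 15.64/(0.021·4.66²) = 34.296.
The smallest integer n is 35.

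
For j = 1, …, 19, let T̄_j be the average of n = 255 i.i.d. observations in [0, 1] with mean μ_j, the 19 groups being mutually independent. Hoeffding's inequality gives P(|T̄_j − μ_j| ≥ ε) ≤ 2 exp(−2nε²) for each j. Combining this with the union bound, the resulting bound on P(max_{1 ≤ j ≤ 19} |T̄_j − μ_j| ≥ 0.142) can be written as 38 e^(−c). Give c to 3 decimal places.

Union bound over the 19 events: P(max_{1 ≤ j ≤ 19} |T̄_j − μ_j| ≥ 0.142) ≤ 19·2·exp(−2nε²) = 38 exp(−2·255·0.142²).
So c = 2·255·0.142² = 10.2836.

10.284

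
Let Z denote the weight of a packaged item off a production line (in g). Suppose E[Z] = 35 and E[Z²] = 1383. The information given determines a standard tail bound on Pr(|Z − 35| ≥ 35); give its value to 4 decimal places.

The first two moments determine the variance, so Chebyshev's inequality is the sharpest standard bound available.
Var(Z) = E[Z²] − (E[Z])² = 1383 − 1225 = 158.
Chebyshev's inequality: Pr(|Z − μ| ≥ t) ≤ Var(Z)/t² = 158/1225 = 0.1290.

0.1290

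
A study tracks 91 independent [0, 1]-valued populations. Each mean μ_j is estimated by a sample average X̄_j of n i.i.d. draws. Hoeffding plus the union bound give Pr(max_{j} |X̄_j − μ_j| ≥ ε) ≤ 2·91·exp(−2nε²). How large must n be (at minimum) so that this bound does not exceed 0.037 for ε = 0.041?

Need 2·91·exp(−2nε²) ≤ 0.037, i.e. exp(−2nε²) ≤ 0.037/182.
So 2nε² ≥ ln(182/0.037) = 8.500844.
Hence n ≥ 8.500844/(2·0.041²) = 2528.508.
The smallest integer n is 2529.

2529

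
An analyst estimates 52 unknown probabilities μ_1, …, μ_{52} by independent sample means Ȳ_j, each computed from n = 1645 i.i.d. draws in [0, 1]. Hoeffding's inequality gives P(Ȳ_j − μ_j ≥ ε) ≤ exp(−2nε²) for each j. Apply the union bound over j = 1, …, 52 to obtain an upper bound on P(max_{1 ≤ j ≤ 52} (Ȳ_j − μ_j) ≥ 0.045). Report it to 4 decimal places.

Per-experiment Hoeffding bound: exp(−2·1645·0.045²) = exp(−6.66225) = 0.0012783.
Union bound over 52 events: 52·0.0012783 = 0.06647.

0.0665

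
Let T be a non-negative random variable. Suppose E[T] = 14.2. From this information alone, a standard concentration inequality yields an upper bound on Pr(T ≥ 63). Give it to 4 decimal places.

Only the mean of a non-negative variable is known, so Markov's inequality is the applicable tail bound.
Markov's inequality: for a non-negative random variable, Pr(T ≥ a) ≤ E[T]/a.
Here E[T] = 14.2 and a = 63, so the bound is 14.2/63 = 0.2254.

0.2254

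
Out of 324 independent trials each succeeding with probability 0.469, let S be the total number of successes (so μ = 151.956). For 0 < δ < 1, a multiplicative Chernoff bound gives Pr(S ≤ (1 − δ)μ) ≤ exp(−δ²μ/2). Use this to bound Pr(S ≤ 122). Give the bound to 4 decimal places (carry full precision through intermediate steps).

Write 122 = (1 − δ)μ, so δ = 1 − 122/151.956 = 0.197136…
Then the exponent is δ²μ/2 = (μ − 122)²/(2μ) = 2.952703.
Bound = exp(−2.952703) = 0.05220.

0.0522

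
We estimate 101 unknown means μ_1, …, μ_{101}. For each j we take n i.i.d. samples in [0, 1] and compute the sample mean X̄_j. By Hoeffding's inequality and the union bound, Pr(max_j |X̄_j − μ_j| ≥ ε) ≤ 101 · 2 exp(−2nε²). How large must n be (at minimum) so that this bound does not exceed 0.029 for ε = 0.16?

Need 2·101·exp(−2nε²) ≤ 0.029, i.e. exp(−2nε²) ≤ 0.029/202.
So 2nε² ≥ ln(202/0.029) = 8.848727.
Hence n ≥ 8.848727/(2·0.16²) = 172.827.
The smallest integer n is 173.

173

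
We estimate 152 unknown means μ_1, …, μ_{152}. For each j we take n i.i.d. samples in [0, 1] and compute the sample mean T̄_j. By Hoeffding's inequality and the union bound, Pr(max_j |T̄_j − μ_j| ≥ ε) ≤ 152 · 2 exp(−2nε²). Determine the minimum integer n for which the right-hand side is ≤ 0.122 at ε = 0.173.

131

Need 2·152·exp(−2nε²) ≤ 0.122, i.e. exp(−2nε²) ≤ 0.122/304.
So 2nε² ≥ ln(304/0.122) = 7.820762.
Hence n ≥ 7.820762/(2·0.173²) = 130.655.
The smallest integer n is 131.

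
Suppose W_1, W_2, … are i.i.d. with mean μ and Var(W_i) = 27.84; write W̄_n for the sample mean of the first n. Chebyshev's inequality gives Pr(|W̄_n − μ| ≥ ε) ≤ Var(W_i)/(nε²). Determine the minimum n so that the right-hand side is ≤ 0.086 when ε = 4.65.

15

Require 27.84/(n·4.65²) ≤ 0.086, i.e. n ≥ 27.84/(0.086·4.65²) = 14.971.
The smallest integer n is 15.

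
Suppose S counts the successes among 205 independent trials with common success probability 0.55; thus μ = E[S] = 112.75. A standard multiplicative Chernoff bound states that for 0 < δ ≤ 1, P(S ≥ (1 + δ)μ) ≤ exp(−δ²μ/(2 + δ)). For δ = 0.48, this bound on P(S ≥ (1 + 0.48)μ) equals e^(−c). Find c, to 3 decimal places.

10.475

c = δ²μ/(2 + δ) = 0.48²·112.75/(2 + 0.48) = 10.4748.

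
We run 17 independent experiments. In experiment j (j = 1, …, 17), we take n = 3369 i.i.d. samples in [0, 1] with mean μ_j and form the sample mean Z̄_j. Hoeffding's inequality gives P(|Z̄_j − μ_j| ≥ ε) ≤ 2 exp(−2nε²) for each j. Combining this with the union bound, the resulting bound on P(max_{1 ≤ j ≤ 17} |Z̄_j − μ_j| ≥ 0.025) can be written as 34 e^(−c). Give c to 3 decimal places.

4.211

Union bound over the 17 events: P(max_{1 ≤ j ≤ 17} |Z̄_j − μ_j| ≥ 0.025) ≤ 17·2·exp(−2nε²) = 34 exp(−2·3369·0.025²).
So c = 2·3369·0.025² = 4.2112.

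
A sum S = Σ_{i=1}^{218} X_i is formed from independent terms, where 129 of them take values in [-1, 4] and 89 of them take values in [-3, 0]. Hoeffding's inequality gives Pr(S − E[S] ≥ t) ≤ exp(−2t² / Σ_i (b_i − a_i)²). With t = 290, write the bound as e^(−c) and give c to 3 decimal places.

Σ(b_i − a_i)² = 129·5² + 89·3² = 4026.
c = 2t² / 4026 = 2·290² / 4026 = 41.7784.

41.778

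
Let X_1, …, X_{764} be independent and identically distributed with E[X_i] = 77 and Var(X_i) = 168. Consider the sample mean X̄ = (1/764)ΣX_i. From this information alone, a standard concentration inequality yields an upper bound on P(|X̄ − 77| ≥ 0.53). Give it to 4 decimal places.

With mean and variance of each term known, Chebyshev's inequality bounds the deviation of the sum (or sample mean).
Var(X̄) = Var(X_i)/n = 168/764 = 0.2199.
Chebyshev: P(|X̄ − 77| ≥ 0.53) ≤ Var(X̄)/(0.53)² = 168/(764·0.53²) = 0.7828.

0.7828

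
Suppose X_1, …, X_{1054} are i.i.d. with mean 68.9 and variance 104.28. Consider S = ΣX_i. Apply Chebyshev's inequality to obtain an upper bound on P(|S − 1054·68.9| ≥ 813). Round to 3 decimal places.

Var(S) = n·Var(X_i) = 1054·104.28 = 109911.12.
Chebyshev: P(|S − 1054·68.9| ≥ 813) ≤ Var(S)/813² = 109911.12/660969 = 0.1663.

0.166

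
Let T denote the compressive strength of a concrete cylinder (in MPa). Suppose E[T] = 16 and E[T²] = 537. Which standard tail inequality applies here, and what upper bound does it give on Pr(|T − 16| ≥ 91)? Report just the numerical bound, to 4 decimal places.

0.0339

The first two moments determine the variance, so Chebyshev's inequality is the sharpest standard bound available.
Var(T) = E[T²] − (E[T])² = 537 − 256 = 281.
Chebyshev's inequality: Pr(|T − μ| ≥ t) ≤ Var(T)/t² = 281/8281 = 0.0339.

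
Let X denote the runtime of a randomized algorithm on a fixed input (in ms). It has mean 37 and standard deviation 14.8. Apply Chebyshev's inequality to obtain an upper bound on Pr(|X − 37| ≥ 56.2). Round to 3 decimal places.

Chebyshev: Pr(|X − μ| ≥ t) ≤ Var(X)/t².
Var(X) = σ² = 14.8² = 219.04.
Bound = 219.04 / 3158.44 = 0.0694.

0.069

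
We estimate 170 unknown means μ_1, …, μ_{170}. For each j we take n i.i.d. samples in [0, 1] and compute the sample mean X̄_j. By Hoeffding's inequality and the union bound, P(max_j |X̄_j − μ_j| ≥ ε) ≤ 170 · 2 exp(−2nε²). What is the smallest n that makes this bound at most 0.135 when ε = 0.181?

120

Need 2·170·exp(−2nε²) ≤ 0.135, i.e. exp(−2nε²) ≤ 0.135/340.
So 2nε² ≥ ln(340/0.135) = 7.831426.
Hence n ≥ 7.831426/(2·0.181²) = 119.524.
The smallest integer n is 120.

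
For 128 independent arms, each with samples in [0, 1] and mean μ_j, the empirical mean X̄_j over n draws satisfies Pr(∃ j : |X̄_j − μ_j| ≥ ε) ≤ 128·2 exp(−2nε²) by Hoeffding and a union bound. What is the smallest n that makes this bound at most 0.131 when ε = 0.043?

Need 2·128·exp(−2nε²) ≤ 0.131, i.e. exp(−2nε²) ≤ 0.131/256.
So 2nε² ≥ ln(256/0.131) = 7.577735.
Hence n ≥ 7.577735/(2·0.043²) = 2049.144.
The smallest integer n is 2050.

2050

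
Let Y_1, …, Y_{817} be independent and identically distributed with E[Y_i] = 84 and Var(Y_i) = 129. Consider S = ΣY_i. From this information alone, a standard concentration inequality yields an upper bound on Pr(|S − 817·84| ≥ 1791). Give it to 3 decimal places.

With mean and variance of each term known, Chebyshev's inequality bounds the deviation of the sum (or sample mean).
Var(S) = n·Var(Y_i) = 817·129 = 105393.
Chebyshev: Pr(|S − 817·84| ≥ 1791) ≤ Var(S)/1791² = 105393/3207681 = 0.0329.

0.033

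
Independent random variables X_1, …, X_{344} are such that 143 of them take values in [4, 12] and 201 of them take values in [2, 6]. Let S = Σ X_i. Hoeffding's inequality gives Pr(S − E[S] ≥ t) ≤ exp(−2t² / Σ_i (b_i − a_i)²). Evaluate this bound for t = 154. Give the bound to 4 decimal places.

Σ(b_i − a_i)² = 143·8² + 201·4² = 12368.
Exponent = 2·154² / 12368 = 3.83506.
Bound = exp(−3.83506) = 0.02160.

0.0216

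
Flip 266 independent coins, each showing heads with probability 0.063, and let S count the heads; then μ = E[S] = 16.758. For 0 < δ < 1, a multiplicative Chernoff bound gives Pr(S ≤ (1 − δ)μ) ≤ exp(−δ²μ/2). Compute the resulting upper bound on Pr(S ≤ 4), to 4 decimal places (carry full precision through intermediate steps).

0.0078

Write 4 = (1 − δ)μ, so δ = 1 − 4/16.758 = 0.761308…
Then the exponent is δ²μ/2 = (μ − 4)²/(2μ) = 4.856384.
Bound = exp(−4.856384) = 0.00778.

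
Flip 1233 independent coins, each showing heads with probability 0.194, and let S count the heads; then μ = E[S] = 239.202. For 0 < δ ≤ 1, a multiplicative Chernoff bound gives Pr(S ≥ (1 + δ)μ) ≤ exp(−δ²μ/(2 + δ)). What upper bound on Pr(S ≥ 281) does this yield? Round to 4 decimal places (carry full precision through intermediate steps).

0.0348

Write 281 = (1 + δ)μ, so δ = 281/239.202 − 1 = 0.1747393…
Then the exponent is δ²μ/(2 + δ) = (281 − μ)² / (μ·(2 + δ)) = 3.358451.
Bound = exp(−3.358451) = 0.03479.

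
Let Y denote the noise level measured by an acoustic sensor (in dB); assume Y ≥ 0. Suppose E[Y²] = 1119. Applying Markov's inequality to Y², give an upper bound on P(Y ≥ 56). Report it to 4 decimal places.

0.3568

Since Y ≥ 0, the event {Y ≥ 56} is the same as {Y² ≥ 3136}.
Markov's inequality applied to Y² gives P(Y² ≥ 3136) ≤ E[Y²]/3136 = 1119/3136 = 0.3568.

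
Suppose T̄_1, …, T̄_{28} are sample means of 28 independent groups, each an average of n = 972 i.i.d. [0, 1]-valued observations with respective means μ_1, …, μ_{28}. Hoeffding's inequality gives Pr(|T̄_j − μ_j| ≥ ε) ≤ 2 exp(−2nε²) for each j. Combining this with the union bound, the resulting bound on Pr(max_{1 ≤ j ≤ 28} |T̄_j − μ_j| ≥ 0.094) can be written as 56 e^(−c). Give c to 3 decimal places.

17.177

Union bound over the 28 events: Pr(max_{1 ≤ j ≤ 28} |T̄_j − μ_j| ≥ 0.094) ≤ 28·2·exp(−2nε²) = 56 exp(−2·972·0.094²).
So c = 2·972·0.094² = 17.1772.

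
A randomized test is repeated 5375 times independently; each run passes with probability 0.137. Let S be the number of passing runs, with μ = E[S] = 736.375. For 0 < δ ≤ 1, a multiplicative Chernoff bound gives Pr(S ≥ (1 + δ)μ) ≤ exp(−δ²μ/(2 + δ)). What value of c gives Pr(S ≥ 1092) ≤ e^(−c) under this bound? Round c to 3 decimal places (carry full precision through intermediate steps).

69.170

Write 1092 = (1 + δ)μ, so δ = 1092/736.375 − 1 = 0.4829401…
Then the exponent is δ²μ/(2 + δ) = (1092 − μ)² / (μ·(2 + δ)) = 69.170242.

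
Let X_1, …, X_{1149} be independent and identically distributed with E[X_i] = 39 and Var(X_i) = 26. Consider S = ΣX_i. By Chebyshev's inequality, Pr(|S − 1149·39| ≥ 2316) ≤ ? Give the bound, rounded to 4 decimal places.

Var(S) = n·Var(X_i) = 1149·26 = 29874.
Chebyshev: Pr(|S − 1149·39| ≥ 2316) ≤ Var(S)/2316² = 29874/5363856 = 0.0056.

0.0056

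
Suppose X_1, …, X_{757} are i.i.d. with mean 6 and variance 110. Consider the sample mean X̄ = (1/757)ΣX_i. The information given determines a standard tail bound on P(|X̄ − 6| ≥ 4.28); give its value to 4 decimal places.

With mean and variance of each term known, Chebyshev's inequality bounds the deviation of the sum (or sample mean).
Var(X̄) = Var(X_i)/n = 110/757 = 0.14531.
Chebyshev: P(|X̄ − 6| ≥ 4.28) ≤ Var(X̄)/(4.28)² = 110/(757·4.28²) = 0.0079.

0.0079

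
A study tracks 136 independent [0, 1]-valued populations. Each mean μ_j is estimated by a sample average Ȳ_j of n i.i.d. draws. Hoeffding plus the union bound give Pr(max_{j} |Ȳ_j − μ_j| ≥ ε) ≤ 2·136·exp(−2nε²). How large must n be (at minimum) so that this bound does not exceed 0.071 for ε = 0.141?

Need 2·136·exp(−2nε²) ≤ 0.071, i.e. exp(−2nε²) ≤ 0.071/272.
So 2nε² ≥ ln(272/0.071) = 8.250877.
Hence n ≥ 8.250877/(2·0.141²) = 207.507.
The smallest integer n is 208.

208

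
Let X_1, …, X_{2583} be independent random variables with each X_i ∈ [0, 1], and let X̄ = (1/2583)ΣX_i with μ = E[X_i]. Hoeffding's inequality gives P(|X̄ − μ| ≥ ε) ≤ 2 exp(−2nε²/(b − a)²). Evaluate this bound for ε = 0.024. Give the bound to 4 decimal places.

Exponent: 2nε²/(b − a)² = 2·2583·0.024² / 1² = 2.97562.
Bound = 2·exp(−2.97562) = 0.10203.

0.1020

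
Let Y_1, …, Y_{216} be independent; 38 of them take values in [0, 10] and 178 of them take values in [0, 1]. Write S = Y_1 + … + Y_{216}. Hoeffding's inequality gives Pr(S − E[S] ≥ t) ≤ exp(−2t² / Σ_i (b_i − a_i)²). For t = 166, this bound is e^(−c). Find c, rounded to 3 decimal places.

Σ(b_i − a_i)² = 38·10² + 178·1² = 3978.
c = 2t² / 3978 = 2·166² / 3978 = 13.8542.

13.854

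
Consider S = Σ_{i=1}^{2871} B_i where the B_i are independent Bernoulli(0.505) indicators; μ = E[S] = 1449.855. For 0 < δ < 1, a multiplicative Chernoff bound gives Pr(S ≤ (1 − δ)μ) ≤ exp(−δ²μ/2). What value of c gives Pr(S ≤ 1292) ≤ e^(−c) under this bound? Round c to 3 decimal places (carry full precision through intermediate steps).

8.593

Write 1292 = (1 − δ)μ, so δ = 1 − 1292/1449.855 = 0.1088764…
Then the exponent is δ²μ/2 = (μ − 1292)²/(2μ) = 8.593342.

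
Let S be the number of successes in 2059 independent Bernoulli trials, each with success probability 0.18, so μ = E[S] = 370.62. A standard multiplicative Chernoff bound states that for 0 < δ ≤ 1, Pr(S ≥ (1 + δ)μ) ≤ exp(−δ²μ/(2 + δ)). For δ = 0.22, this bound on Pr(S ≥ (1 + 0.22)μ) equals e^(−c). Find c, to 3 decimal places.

8.080

c = δ²μ/(2 + δ) = 0.22²·370.62/(2 + 0.22) = 8.0802.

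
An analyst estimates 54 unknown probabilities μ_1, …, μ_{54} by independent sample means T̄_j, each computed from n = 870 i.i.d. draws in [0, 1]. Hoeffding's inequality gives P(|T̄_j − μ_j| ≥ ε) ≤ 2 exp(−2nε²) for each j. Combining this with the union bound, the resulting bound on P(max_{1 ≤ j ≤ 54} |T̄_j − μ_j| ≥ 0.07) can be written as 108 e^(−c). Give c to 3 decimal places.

8.526

Union bound over the 54 events: P(max_{1 ≤ j ≤ 54} |T̄_j − μ_j| ≥ 0.07) ≤ 54·2·exp(−2nε²) = 108 exp(−2·870·0.07²).
So c = 2·870·0.07² = 8.5260.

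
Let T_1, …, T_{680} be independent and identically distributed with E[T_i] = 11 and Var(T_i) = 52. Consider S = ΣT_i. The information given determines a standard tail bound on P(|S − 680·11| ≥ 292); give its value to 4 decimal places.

0.4147

With mean and variance of each term known, Chebyshev's inequality bounds the deviation of the sum (or sample mean).
Var(S) = n·Var(T_i) = 680·52 = 35360.
Chebyshev: P(|S − 680·11| ≥ 292) ≤ Var(S)/292² = 35360/85264 = 0.4147.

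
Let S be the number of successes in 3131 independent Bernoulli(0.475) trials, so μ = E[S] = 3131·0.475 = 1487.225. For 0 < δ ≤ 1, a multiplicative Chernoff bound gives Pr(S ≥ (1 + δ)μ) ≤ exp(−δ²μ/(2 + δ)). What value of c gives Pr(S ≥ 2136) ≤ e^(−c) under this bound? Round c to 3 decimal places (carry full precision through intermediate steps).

116.170

Write 2136 = (1 + δ)μ, so δ = 2136/1487.225 − 1 = 0.4362319…
Then the exponent is δ²μ/(2 + δ) = (2136 − μ)² / (μ·(2 + δ)) = 116.169711.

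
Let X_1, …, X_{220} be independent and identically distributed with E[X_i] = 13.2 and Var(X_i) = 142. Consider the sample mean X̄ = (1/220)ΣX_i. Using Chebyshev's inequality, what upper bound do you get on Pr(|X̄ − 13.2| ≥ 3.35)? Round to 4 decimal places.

Var(X̄) = Var(X_i)/n = 142/220 = 0.64545.
Chebyshev: Pr(|X̄ − 13.2| ≥ 3.35) ≤ Var(X̄)/(3.35)² = 142/(220·3.35²) = 0.0575.

0.0575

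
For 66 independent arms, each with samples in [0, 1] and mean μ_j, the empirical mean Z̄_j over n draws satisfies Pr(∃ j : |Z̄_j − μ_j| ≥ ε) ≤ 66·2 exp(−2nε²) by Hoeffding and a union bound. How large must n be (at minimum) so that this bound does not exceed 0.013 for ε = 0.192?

126

Need 2·66·exp(−2nε²) ≤ 0.013, i.e. exp(−2nε²) ≤ 0.013/132.
So 2nε² ≥ ln(132/0.013) = 9.225608.
Hence n ≥ 9.225608/(2·0.192²) = 125.130.
The smallest integer n is 126.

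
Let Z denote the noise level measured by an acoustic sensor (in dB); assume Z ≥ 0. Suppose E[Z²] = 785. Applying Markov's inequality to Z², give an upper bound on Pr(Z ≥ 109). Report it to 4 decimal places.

0.0661

Since Z ≥ 0, the event {Z ≥ 109} is the same as {Z² ≥ 11881}.
Markov's inequality applied to Z² gives Pr(Z² ≥ 11881) ≤ E[Z²]/11881 = 785/11881 = 0.0661.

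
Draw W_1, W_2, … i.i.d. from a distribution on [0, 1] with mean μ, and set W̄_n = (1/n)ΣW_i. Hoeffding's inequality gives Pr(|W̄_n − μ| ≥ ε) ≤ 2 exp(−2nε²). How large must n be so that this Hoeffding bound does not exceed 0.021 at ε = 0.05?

Require 2·exp(−2nε²) ≤ 0.021, i.e. 2nε² ≥ ln(2/0.021) = 4.556380.
So n ≥ 4.556380 / (2·0.05²) = 911.276.
The smallest integer n is 912.

912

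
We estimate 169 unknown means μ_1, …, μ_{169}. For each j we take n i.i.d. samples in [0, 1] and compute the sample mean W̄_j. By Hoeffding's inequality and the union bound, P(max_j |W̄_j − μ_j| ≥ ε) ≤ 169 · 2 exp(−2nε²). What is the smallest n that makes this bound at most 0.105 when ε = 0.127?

251

Need 2·169·exp(−2nε²) ≤ 0.105, i.e. exp(−2nε²) ≤ 0.105/338.
So 2nε² ≥ ln(338/0.105) = 8.076841.
Hence n ≥ 8.076841/(2·0.127²) = 250.383.
The smallest integer n is 251.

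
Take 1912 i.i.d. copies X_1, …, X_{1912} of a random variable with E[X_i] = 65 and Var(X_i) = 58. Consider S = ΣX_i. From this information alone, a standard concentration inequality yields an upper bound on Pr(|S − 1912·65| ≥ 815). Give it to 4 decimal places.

0.1670

With mean and variance of each term known, Chebyshev's inequality bounds the deviation of the sum (or sample mean).
Var(S) = n·Var(X_i) = 1912·58 = 110896.
Chebyshev: Pr(|S − 1912·65| ≥ 815) ≤ Var(S)/815² = 110896/664225 = 0.1670.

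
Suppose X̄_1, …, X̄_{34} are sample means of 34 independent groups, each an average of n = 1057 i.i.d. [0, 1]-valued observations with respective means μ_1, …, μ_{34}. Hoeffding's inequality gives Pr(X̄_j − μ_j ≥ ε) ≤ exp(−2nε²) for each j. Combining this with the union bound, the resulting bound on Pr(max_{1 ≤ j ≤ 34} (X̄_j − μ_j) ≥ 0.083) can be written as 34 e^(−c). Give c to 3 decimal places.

14.563

Union bound over the 34 events: Pr(max_{1 ≤ j ≤ 34} (X̄_j − μ_j) ≥ 0.083) ≤ 34·exp(−2nε²) = 34 exp(−2·1057·0.083²).
So c = 2·1057·0.083² = 14.5633.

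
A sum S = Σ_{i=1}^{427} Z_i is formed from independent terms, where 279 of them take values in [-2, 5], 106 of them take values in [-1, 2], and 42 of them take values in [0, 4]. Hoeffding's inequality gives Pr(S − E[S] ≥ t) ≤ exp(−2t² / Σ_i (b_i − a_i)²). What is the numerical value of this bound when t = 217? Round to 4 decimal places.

0.0021

Σ(b_i − a_i)² = 279·7² + 106·3² + 42·4² = 15297.
Exponent = 2·217² / 15297 = 6.15663.
Bound = exp(−6.15663) = 0.00212.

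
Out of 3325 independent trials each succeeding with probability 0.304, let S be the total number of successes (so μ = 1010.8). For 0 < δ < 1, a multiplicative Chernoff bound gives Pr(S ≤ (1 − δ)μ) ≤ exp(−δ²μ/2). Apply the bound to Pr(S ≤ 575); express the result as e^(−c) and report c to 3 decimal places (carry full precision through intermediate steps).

Write 575 = (1 − δ)μ, so δ = 1 − 575/1010.8 = 0.4311436…
Then the exponent is δ²μ/2 = (μ − 575)²/(2μ) = 93.946201.

93.946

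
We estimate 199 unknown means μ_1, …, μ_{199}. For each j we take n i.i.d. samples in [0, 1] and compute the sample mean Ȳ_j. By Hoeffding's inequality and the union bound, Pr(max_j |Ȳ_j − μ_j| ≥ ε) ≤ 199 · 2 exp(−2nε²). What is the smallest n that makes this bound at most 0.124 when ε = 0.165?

149

Need 2·199·exp(−2nε²) ≤ 0.124, i.e. exp(−2nε²) ≤ 0.124/398.
So 2nε² ≥ ln(398/0.124) = 8.073926.
Hence n ≥ 8.073926/(2·0.165²) = 148.281.
The smallest integer n is 149.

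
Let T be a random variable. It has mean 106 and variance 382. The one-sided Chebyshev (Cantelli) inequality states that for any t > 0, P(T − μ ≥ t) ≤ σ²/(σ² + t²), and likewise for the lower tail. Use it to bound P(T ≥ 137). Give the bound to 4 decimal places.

Here σ² = 382 and t = 31, so σ² + t² = 1343.
Cantelli's bound: 382/1343 = 0.2844.

0.2844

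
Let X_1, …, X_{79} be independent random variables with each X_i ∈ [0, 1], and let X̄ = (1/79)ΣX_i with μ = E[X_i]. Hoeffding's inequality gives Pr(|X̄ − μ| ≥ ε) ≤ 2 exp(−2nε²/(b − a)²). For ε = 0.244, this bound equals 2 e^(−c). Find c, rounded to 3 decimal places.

c = 2nε²/(b − a)² = 2·79·0.244² / 1² = 9.4067.

9.407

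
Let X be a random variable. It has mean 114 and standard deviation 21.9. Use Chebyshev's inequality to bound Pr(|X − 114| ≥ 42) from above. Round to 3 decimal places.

0.272

Chebyshev: Pr(|X − μ| ≥ t) ≤ Var(X)/t².
Var(X) = σ² = 21.9² = 479.61.
Bound = 479.61 / 1764 = 0.2719.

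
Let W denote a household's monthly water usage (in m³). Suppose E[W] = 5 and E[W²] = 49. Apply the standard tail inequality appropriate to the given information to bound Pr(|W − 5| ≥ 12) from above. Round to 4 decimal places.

0.1667

The first two moments determine the variance, so Chebyshev's inequality is the sharpest standard bound available.
Var(W) = E[W²] − (E[W])² = 49 − 25 = 24.
Chebyshev's inequality: Pr(|W − μ| ≥ t) ≤ Var(W)/t² = 24/144 = 0.1667.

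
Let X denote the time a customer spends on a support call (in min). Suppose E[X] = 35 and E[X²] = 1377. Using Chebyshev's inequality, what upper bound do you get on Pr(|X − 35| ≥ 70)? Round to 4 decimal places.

Var(X) = E[X²] − (E[X])² = 1377 − 1225 = 152.
Chebyshev's inequality: Pr(|X − μ| ≥ t) ≤ Var(X)/t² = 152/4900 = 0.0310.

0.0310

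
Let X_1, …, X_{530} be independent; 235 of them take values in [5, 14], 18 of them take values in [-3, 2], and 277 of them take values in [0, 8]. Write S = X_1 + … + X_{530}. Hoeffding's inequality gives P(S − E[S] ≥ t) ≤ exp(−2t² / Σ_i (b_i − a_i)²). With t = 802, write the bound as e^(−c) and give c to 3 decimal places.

34.569

Σ(b_i − a_i)² = 235·9² + 18·5² + 277·8² = 37213.
c = 2t² / 37213 = 2·802² / 37213 = 34.5688.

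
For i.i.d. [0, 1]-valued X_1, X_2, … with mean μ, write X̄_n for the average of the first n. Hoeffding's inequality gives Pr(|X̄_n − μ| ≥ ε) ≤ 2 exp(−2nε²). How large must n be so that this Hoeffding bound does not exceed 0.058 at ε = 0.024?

Require 2·exp(−2nε²) ≤ 0.058, i.e. 2nε² ≥ ln(2/0.058) = 3.540459.
So n ≥ 3.540459 / (2·0.024²) = 3073.315.
The smallest integer n is 3074.

3074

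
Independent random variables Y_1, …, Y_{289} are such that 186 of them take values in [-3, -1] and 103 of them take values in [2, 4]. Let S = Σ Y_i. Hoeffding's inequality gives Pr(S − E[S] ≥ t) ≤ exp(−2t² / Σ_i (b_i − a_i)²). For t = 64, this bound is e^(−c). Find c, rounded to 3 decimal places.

Σ(b_i − a_i)² = 186·2² + 103·2² = 1156.
c = 2t² / 1156 = 2·64² / 1156 = 7.0865.

7.087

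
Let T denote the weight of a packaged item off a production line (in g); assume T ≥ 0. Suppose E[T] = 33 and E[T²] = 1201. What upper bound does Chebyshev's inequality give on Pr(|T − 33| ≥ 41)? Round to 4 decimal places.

0.0666

Var(T) = E[T²] − (E[T])² = 1201 − 1089 = 112.
Chebyshev's inequality: Pr(|T − μ| ≥ t) ≤ Var(T)/t² = 112/1681 = 0.0666.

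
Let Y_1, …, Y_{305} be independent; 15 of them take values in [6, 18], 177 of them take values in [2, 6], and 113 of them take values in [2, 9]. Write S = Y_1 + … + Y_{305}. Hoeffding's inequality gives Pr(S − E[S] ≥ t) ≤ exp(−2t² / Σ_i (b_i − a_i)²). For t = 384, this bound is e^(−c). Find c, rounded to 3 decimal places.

28.009

Σ(b_i − a_i)² = 15·12² + 177·4² + 113·7² = 10529.
c = 2t² / 10529 = 2·384² / 10529 = 28.0095.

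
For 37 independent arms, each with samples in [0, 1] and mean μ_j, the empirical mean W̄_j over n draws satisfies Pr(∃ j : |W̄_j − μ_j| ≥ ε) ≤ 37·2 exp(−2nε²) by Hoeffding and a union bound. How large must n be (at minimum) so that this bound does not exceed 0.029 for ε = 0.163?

148

Need 2·37·exp(−2nε²) ≤ 0.029, i.e. exp(−2nε²) ≤ 0.029/74.
So 2nε² ≥ ln(74/0.029) = 7.844525.
Hence n ≥ 7.844525/(2·0.163²) = 147.626.
The smallest integer n is 148.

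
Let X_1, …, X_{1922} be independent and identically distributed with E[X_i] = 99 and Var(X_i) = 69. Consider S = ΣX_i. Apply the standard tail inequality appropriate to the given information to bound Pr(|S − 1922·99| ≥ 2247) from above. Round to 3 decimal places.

0.026

With mean and variance of each term known, Chebyshev's inequality bounds the deviation of the sum (or sample mean).
Var(S) = n·Var(X_i) = 1922·69 = 132618.
Chebyshev: Pr(|S − 1922·99| ≥ 2247) ≤ Var(S)/2247² = 132618/5049009 = 0.0263.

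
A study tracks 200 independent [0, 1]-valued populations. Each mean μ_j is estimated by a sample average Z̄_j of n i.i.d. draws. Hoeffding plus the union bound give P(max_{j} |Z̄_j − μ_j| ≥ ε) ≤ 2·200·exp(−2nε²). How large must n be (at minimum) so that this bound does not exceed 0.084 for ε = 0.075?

753

Need 2·200·exp(−2nε²) ≤ 0.084, i.e. exp(−2nε²) ≤ 0.084/400.
So 2nε² ≥ ln(400/0.084) = 8.468403.
Hence n ≥ 8.468403/(2·0.075²) = 752.747.
The smallest integer n is 753.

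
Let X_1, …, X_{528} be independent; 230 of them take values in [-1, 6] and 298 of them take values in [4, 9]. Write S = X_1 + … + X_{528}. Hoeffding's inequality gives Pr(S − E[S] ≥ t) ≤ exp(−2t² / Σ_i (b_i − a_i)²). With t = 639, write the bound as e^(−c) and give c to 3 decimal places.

Σ(b_i − a_i)² = 230·7² + 298·5² = 18720.
c = 2t² / 18720 = 2·639² / 18720 = 43.6240.

43.624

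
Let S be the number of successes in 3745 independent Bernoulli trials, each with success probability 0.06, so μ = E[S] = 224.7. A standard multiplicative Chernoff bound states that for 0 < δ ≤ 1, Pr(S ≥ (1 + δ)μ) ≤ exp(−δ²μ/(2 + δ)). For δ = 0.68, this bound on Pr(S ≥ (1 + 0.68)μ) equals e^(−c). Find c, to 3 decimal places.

38.769

c = δ²μ/(2 + δ) = 0.68²·224.7/(2 + 0.68) = 38.7691.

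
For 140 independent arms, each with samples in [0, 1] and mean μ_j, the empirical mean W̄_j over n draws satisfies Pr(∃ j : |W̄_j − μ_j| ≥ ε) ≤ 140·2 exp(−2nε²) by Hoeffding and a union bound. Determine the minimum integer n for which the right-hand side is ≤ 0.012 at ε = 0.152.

218

Need 2·140·exp(−2nε²) ≤ 0.012, i.e. exp(−2nε²) ≤ 0.012/280.
So 2nε² ≥ ln(280/0.012) = 10.057638.
Hence n ≥ 10.057638/(2·0.152²) = 217.660.
The smallest integer n is 218.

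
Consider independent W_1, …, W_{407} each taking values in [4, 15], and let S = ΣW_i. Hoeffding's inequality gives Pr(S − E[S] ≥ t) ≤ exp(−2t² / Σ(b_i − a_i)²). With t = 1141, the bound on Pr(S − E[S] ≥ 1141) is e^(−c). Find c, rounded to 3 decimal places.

Σ(b_i − a_i)² = 407·(11)² = 49247.
c = 2t²/49247 = 2·1141²/49247 = 52.8715.

52.871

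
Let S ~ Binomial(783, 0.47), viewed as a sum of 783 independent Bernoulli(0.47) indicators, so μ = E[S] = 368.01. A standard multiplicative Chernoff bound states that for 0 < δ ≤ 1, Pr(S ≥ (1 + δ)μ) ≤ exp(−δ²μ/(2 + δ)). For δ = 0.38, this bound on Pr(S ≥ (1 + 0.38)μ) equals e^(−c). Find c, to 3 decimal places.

c = δ²μ/(2 + δ) = 0.38²·368.01/(2 + 0.38) = 22.3280.

22.328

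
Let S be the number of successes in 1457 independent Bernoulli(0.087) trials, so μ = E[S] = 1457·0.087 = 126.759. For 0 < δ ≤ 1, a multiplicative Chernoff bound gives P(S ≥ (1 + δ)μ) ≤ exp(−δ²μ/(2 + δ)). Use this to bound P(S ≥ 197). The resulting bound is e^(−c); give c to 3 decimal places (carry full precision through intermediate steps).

15.239

Write 197 = (1 + δ)μ, so δ = 197/126.759 − 1 = 0.5541303…
Then the exponent is δ²μ/(2 + δ) = (197 − μ)² / (μ·(2 + δ)) = 15.239107.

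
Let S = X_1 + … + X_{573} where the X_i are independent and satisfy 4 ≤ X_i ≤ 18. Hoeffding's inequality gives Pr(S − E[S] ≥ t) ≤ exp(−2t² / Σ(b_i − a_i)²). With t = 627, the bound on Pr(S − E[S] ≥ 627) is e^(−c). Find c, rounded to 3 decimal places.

7.001

Σ(b_i − a_i)² = 573·(14)² = 112308.
c = 2t²/112308 = 2·627²/112308 = 7.0009.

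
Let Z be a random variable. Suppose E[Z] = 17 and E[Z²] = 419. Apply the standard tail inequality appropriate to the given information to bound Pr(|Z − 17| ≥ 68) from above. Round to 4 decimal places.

The first two moments determine the variance, so Chebyshev's inequality is the sharpest standard bound available.
Var(Z) = E[Z²] − (E[Z])² = 419 − 289 = 130.
Chebyshev's inequality: Pr(|Z − μ| ≥ t) ≤ Var(Z)/t² = 130/4624 = 0.0281.

0.0281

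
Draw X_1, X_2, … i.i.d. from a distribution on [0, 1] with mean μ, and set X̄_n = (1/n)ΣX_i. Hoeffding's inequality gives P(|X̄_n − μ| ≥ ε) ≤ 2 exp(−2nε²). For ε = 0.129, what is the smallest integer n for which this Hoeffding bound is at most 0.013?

152

Require 2·exp(−2nε²) ≤ 0.013, i.e. 2nε² ≥ ln(2/0.013) = 5.035953.
So n ≥ 5.035953 / (2·0.129²) = 151.312.
The smallest integer n is 152.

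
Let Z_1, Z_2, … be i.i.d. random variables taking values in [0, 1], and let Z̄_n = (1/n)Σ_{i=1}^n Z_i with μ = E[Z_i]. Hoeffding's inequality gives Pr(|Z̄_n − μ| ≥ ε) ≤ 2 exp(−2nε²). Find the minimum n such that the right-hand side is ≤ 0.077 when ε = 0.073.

Require 2·exp(−2nε²) ≤ 0.077, i.e. 2nε² ≥ ln(2/0.077) = 3.257097.
So n ≥ 3.257097 / (2·0.073²) = 305.601.
The smallest integer n is 306.

306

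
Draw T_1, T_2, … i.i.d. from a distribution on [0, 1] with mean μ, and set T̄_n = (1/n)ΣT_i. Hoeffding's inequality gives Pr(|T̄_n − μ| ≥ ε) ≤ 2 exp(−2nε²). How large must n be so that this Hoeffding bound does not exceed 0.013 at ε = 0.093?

Require 2·exp(−2nε²) ≤ 0.013, i.e. 2nε² ≥ ln(2/0.013) = 5.035953.
So n ≥ 5.035953 / (2·0.093²) = 291.129.
The smallest integer n is 292.

292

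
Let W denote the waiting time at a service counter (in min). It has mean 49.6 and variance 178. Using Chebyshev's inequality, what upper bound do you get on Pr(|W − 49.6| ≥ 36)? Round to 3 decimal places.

Chebyshev: Pr(|W − μ| ≥ t) ≤ Var(W)/t².
Bound = 178 / 1296 = 0.1373.

0.137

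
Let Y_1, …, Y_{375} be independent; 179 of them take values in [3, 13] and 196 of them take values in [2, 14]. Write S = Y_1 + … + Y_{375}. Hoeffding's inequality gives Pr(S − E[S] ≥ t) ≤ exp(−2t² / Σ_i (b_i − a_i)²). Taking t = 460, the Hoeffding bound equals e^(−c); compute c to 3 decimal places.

Σ(b_i − a_i)² = 179·10² + 196·12² = 46124.
c = 2t² / 46124 = 2·460² / 46124 = 9.1753.

9.175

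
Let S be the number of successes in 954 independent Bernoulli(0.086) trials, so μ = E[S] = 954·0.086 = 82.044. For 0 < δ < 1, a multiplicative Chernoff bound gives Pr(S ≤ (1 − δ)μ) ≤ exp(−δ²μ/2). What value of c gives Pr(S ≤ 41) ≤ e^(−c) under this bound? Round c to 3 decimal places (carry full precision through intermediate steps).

Write 41 = (1 − δ)μ, so δ = 1 − 41/82.044 = 0.5002681…
Then the exponent is δ²μ/2 = (μ − 41)²/(2μ) = 10.266503.

10.267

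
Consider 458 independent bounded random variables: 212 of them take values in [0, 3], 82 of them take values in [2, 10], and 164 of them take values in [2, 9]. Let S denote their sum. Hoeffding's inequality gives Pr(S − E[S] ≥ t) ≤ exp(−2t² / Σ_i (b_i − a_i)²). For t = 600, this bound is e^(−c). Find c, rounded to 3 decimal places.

47.393

Σ(b_i − a_i)² = 212·3² + 82·8² + 164·7² = 15192.
c = 2t² / 15192 = 2·600² / 15192 = 47.3934.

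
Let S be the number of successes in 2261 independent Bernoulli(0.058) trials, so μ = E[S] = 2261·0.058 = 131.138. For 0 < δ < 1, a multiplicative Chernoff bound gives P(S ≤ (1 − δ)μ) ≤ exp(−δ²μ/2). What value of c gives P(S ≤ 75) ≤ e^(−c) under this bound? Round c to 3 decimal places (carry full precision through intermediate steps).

Write 75 = (1 − δ)μ, so δ = 1 − 75/131.138 = 0.4280834…
Then the exponent is δ²μ/2 = (μ − 75)²/(2μ) = 12.015873.

12.016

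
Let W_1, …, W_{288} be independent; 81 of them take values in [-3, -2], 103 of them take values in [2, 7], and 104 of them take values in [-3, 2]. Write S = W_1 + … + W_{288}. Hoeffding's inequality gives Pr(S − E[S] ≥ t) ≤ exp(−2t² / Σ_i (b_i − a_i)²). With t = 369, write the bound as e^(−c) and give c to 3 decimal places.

Σ(b_i − a_i)² = 81·1² + 103·5² + 104·5² = 5256.
c = 2t² / 5256 = 2·369² / 5256 = 51.8116.

51.812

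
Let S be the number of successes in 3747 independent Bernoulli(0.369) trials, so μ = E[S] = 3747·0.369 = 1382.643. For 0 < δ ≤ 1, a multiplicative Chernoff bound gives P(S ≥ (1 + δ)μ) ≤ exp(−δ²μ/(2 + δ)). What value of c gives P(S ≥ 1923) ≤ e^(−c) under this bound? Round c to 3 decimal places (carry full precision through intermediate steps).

88.329

Write 1923 = (1 + δ)μ, so δ = 1923/1382.643 − 1 = 0.3908145…
Then the exponent is δ²μ/(2 + δ) = (1923 − μ)² / (μ·(2 + δ)) = 88.329468.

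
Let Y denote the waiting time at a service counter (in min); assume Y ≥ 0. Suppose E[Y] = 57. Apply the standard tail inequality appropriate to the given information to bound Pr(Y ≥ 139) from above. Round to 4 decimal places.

Only the mean of a non-negative variable is known, so Markov's inequality is the applicable tail bound.
Markov's inequality: for a non-negative random variable, Pr(Y ≥ a) ≤ E[Y]/a.
Here E[Y] = 57 and a = 139, so the bound is 57/139 = 0.4101.

0.4101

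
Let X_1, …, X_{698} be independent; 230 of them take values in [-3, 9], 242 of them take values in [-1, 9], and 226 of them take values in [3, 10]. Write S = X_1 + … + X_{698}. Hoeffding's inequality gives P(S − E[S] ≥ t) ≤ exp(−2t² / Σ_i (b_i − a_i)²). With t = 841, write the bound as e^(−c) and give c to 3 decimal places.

20.683

Σ(b_i − a_i)² = 230·12² + 242·10² + 226·7² = 68394.
c = 2t² / 68394 = 2·841² / 68394 = 20.6825.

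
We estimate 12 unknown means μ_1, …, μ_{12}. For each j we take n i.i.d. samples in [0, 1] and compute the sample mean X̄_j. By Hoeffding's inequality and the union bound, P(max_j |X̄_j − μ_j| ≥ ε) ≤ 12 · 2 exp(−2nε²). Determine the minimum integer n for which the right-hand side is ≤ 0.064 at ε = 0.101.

Need 2·12·exp(−2nε²) ≤ 0.064, i.e. exp(−2nε²) ≤ 0.064/24.
So 2nε² ≥ ln(24/0.064) = 5.926926.
Hence n ≥ 5.926926/(2·0.101²) = 290.507.
The smallest integer n is 291.

291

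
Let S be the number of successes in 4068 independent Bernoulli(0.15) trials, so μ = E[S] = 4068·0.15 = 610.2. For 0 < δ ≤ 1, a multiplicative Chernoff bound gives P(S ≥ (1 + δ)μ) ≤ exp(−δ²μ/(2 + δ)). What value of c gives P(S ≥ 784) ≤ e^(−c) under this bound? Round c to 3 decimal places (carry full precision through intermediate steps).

21.666

Write 784 = (1 + δ)μ, so δ = 784/610.2 − 1 = 0.2848246…
Then the exponent is δ²μ/(2 + δ) = (784 − μ)² / (μ·(2 + δ)) = 21.665787.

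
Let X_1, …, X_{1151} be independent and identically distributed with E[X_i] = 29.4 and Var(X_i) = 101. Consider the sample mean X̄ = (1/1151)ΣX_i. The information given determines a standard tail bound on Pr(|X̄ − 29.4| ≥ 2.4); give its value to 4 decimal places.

0.0152

With mean and variance of each term known, Chebyshev's inequality bounds the deviation of the sum (or sample mean).
Var(X̄) = Var(X_i)/n = 101/1151 = 0.08775.
Chebyshev: Pr(|X̄ − 29.4| ≥ 2.4) ≤ Var(X̄)/(2.4)² = 101/(1151·2.4²) = 0.0152.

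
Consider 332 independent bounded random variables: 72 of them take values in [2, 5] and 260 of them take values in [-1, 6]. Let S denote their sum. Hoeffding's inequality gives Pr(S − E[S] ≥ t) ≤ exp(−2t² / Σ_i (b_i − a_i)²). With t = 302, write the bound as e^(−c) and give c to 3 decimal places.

Σ(b_i − a_i)² = 72·3² + 260·7² = 13388.
c = 2t² / 13388 = 2·302² / 13388 = 13.6247.

13.625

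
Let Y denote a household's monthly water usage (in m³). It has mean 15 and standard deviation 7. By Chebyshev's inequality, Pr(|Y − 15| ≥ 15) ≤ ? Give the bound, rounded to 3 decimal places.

Chebyshev: Pr(|Y − μ| ≥ t) ≤ Var(Y)/t².
Var(Y) = σ² = 7² = 49.
Bound = 49 / 225 = 0.2178.

0.218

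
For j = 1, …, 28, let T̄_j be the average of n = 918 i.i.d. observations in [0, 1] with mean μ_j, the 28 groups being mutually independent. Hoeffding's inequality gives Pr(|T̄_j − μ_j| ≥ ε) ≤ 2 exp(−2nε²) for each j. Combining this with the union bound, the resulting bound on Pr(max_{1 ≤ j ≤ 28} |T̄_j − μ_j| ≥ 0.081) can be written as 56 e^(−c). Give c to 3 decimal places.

Union bound over the 28 events: Pr(max_{1 ≤ j ≤ 28} |T̄_j − μ_j| ≥ 0.081) ≤ 28·2·exp(−2nε²) = 56 exp(−2·918·0.081²).
So c = 2·918·0.081² = 12.0460.

12.046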